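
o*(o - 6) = o^2 - 6*o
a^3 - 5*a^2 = a^2*(a - 5)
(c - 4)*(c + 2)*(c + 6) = c^3 + 4*c^2 - 20*c - 48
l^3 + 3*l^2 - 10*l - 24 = (l - 3)*(l + 2)*(l + 4)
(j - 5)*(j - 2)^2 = j^3 - 9*j^2 + 24*j - 20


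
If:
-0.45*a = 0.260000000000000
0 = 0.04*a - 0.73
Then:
No Solution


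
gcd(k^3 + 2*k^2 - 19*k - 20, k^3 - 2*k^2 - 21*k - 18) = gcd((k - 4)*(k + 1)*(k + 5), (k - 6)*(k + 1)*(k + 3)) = k + 1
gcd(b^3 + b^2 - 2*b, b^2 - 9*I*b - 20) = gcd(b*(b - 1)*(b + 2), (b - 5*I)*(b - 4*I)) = 1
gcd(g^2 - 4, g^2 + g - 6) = g - 2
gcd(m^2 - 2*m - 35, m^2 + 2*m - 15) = m + 5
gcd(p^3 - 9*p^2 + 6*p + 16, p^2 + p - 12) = 1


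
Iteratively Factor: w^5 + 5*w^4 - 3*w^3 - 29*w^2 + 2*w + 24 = (w - 1)*(w^4 + 6*w^3 + 3*w^2 - 26*w - 24) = (w - 1)*(w + 1)*(w^3 + 5*w^2 - 2*w - 24) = (w - 1)*(w + 1)*(w + 3)*(w^2 + 2*w - 8) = (w - 1)*(w + 1)*(w + 3)*(w + 4)*(w - 2)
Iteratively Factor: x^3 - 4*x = (x - 2)*(x^2 + 2*x) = x*(x - 2)*(x + 2)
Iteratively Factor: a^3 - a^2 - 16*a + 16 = (a - 1)*(a^2 - 16) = (a - 4)*(a - 1)*(a + 4)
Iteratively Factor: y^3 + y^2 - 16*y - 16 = (y - 4)*(y^2 + 5*y + 4) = (y - 4)*(y + 4)*(y + 1)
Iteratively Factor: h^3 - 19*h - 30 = (h - 5)*(h^2 + 5*h + 6) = (h - 5)*(h + 2)*(h + 3)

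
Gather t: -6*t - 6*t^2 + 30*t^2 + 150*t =24*t^2 + 144*t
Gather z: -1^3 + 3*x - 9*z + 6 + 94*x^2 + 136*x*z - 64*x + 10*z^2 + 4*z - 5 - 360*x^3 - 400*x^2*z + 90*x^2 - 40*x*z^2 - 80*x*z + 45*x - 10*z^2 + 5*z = -360*x^3 + 184*x^2 - 40*x*z^2 - 16*x + z*(-400*x^2 + 56*x)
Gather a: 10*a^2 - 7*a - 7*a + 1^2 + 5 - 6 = 10*a^2 - 14*a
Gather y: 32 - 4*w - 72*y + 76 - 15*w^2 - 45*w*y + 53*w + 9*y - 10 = -15*w^2 + 49*w + y*(-45*w - 63) + 98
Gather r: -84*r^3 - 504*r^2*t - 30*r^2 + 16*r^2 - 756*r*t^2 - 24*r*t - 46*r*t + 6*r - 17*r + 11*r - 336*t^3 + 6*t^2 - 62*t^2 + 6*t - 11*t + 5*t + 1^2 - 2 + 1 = -84*r^3 + r^2*(-504*t - 14) + r*(-756*t^2 - 70*t) - 336*t^3 - 56*t^2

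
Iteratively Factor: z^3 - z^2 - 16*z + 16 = (z - 1)*(z^2 - 16) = (z - 1)*(z + 4)*(z - 4)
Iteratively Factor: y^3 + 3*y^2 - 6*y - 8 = (y + 4)*(y^2 - y - 2) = (y - 2)*(y + 4)*(y + 1)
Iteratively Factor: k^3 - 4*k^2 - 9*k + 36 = (k - 3)*(k^2 - k - 12) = (k - 4)*(k - 3)*(k + 3)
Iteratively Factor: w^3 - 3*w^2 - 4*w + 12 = (w - 2)*(w^2 - w - 6) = (w - 3)*(w - 2)*(w + 2)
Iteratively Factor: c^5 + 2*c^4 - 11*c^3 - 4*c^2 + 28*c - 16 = (c - 2)*(c^4 + 4*c^3 - 3*c^2 - 10*c + 8) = (c - 2)*(c - 1)*(c^3 + 5*c^2 + 2*c - 8) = (c - 2)*(c - 1)*(c + 2)*(c^2 + 3*c - 4) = (c - 2)*(c - 1)^2*(c + 2)*(c + 4)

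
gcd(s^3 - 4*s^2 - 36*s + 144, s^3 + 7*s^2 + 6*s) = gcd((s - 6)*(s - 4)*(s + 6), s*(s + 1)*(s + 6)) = s + 6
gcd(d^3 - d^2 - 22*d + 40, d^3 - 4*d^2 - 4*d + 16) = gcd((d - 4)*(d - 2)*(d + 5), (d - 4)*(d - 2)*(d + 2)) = d^2 - 6*d + 8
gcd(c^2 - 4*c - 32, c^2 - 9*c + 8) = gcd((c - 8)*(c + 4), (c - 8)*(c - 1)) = c - 8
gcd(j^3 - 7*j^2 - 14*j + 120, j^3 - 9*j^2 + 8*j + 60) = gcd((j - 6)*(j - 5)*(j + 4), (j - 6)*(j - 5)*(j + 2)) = j^2 - 11*j + 30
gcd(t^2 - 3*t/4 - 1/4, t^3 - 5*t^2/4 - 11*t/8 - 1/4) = t + 1/4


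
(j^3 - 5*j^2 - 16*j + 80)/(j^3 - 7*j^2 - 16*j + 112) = (j - 5)/(j - 7)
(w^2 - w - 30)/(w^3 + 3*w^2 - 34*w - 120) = 1/(w + 4)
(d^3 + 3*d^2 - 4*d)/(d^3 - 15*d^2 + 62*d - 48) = d*(d + 4)/(d^2 - 14*d + 48)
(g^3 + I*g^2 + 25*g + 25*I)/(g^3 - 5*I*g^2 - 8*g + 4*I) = (g^3 + I*g^2 + 25*g + 25*I)/(g^3 - 5*I*g^2 - 8*g + 4*I)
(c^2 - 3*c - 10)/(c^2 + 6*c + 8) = (c - 5)/(c + 4)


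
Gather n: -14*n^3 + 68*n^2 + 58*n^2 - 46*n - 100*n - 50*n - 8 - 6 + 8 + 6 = -14*n^3 + 126*n^2 - 196*n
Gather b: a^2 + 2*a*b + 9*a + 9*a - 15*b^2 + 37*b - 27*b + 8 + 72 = a^2 + 18*a - 15*b^2 + b*(2*a + 10) + 80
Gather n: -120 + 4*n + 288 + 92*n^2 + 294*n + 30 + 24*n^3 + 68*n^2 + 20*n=24*n^3 + 160*n^2 + 318*n + 198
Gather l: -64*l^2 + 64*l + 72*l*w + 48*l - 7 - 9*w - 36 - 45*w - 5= -64*l^2 + l*(72*w + 112) - 54*w - 48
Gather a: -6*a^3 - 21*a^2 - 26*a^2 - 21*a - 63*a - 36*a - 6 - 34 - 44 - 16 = -6*a^3 - 47*a^2 - 120*a - 100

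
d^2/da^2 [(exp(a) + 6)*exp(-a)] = 6*exp(-a)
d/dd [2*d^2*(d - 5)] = 2*d*(3*d - 10)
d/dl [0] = 0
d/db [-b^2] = -2*b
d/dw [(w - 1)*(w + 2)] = 2*w + 1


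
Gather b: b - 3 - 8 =b - 11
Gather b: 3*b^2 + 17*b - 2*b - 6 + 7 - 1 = 3*b^2 + 15*b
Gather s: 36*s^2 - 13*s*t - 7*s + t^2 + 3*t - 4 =36*s^2 + s*(-13*t - 7) + t^2 + 3*t - 4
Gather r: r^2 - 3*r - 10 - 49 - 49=r^2 - 3*r - 108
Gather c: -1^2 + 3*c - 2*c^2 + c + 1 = -2*c^2 + 4*c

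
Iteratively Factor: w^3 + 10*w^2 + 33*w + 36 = (w + 3)*(w^2 + 7*w + 12) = (w + 3)*(w + 4)*(w + 3)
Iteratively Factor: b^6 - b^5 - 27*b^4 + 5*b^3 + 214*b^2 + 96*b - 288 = (b + 3)*(b^5 - 4*b^4 - 15*b^3 + 50*b^2 + 64*b - 96) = (b - 4)*(b + 3)*(b^4 - 15*b^2 - 10*b + 24) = (b - 4)*(b + 2)*(b + 3)*(b^3 - 2*b^2 - 11*b + 12) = (b - 4)^2*(b + 2)*(b + 3)*(b^2 + 2*b - 3) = (b - 4)^2*(b - 1)*(b + 2)*(b + 3)*(b + 3)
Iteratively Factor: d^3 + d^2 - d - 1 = (d + 1)*(d^2 - 1) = (d + 1)^2*(d - 1)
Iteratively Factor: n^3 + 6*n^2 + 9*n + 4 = (n + 1)*(n^2 + 5*n + 4) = (n + 1)^2*(n + 4)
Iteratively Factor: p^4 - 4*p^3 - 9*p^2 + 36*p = (p - 3)*(p^3 - p^2 - 12*p) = (p - 4)*(p - 3)*(p^2 + 3*p) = p*(p - 4)*(p - 3)*(p + 3)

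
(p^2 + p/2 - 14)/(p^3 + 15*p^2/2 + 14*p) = (2*p - 7)/(p*(2*p + 7))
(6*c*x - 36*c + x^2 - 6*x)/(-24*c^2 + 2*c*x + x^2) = (x - 6)/(-4*c + x)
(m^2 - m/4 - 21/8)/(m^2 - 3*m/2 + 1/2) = (8*m^2 - 2*m - 21)/(4*(2*m^2 - 3*m + 1))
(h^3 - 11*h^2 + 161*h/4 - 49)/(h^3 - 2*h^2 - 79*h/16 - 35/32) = 8*(2*h^2 - 15*h + 28)/(16*h^2 + 24*h + 5)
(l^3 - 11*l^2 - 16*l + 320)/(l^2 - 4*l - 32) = (l^2 - 3*l - 40)/(l + 4)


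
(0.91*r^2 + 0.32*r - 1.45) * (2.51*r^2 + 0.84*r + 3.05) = 2.2841*r^4 + 1.5676*r^3 - 0.5952*r^2 - 0.242*r - 4.4225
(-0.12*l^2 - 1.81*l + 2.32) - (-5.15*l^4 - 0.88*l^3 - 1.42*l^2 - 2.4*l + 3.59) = 5.15*l^4 + 0.88*l^3 + 1.3*l^2 + 0.59*l - 1.27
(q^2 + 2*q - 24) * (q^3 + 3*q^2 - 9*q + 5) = q^5 + 5*q^4 - 27*q^3 - 85*q^2 + 226*q - 120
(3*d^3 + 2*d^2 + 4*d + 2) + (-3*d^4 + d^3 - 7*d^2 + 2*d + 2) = -3*d^4 + 4*d^3 - 5*d^2 + 6*d + 4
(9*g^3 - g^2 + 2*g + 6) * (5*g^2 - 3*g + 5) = 45*g^5 - 32*g^4 + 58*g^3 + 19*g^2 - 8*g + 30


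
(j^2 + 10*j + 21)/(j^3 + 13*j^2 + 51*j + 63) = 1/(j + 3)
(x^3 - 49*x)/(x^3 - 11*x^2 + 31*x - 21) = x*(x + 7)/(x^2 - 4*x + 3)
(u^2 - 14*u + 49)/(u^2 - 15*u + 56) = (u - 7)/(u - 8)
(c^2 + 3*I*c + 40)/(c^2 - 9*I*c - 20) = (c + 8*I)/(c - 4*I)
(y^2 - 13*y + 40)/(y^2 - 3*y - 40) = (y - 5)/(y + 5)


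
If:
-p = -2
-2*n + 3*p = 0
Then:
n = 3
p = 2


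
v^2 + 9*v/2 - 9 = (v - 3/2)*(v + 6)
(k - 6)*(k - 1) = k^2 - 7*k + 6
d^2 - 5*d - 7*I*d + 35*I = (d - 5)*(d - 7*I)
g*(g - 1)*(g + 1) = g^3 - g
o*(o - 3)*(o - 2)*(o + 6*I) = o^4 - 5*o^3 + 6*I*o^3 + 6*o^2 - 30*I*o^2 + 36*I*o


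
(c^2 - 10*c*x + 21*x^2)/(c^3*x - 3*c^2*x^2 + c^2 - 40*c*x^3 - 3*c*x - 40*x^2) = (-c^2 + 10*c*x - 21*x^2)/(-c^3*x + 3*c^2*x^2 - c^2 + 40*c*x^3 + 3*c*x + 40*x^2)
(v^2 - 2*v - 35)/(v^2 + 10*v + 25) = (v - 7)/(v + 5)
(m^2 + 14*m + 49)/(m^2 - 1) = (m^2 + 14*m + 49)/(m^2 - 1)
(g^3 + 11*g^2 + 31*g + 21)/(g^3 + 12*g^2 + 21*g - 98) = (g^2 + 4*g + 3)/(g^2 + 5*g - 14)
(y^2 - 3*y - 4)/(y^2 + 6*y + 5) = (y - 4)/(y + 5)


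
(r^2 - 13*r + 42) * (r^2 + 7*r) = r^4 - 6*r^3 - 49*r^2 + 294*r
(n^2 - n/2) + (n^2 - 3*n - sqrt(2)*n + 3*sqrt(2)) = 2*n^2 - 7*n/2 - sqrt(2)*n + 3*sqrt(2)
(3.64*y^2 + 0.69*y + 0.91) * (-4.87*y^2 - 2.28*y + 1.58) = -17.7268*y^4 - 11.6595*y^3 - 0.253699999999999*y^2 - 0.9846*y + 1.4378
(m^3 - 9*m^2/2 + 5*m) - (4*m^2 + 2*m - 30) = m^3 - 17*m^2/2 + 3*m + 30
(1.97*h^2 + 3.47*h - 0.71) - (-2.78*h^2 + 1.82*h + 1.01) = 4.75*h^2 + 1.65*h - 1.72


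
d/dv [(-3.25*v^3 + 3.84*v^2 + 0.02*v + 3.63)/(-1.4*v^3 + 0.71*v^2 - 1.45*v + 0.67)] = (3.0685*v^4 + 9.481*v^3 + 3.1313*v^2 - 0.00899999999999945*v + 5.2769)/(1.96*v^6 - 1.988*v^5 + 4.5641*v^4 - 3.935*v^3 + 3.0539*v^2 - 1.943*v + 0.4489)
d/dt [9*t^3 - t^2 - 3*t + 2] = 27*t^2 - 2*t - 3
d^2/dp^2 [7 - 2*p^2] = -4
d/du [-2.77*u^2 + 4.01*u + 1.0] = 4.01 - 5.54*u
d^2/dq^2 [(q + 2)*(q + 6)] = 2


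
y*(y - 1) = y^2 - y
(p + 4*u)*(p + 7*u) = p^2 + 11*p*u + 28*u^2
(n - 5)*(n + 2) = n^2 - 3*n - 10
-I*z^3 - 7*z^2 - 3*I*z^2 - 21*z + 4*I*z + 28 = (z + 4)*(z - 7*I)*(-I*z + I)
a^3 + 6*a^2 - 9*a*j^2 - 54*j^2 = (a + 6)*(a - 3*j)*(a + 3*j)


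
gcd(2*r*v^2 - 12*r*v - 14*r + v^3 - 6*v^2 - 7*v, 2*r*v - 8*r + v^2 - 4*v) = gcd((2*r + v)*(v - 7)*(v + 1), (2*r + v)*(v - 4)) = 2*r + v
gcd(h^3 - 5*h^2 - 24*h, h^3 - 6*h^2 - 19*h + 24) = h^2 - 5*h - 24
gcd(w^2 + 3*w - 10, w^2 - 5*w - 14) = 1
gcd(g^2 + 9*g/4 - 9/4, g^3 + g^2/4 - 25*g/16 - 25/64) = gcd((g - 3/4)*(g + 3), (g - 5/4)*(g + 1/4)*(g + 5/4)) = 1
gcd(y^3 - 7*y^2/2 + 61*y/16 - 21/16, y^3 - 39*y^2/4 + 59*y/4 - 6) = y^2 - 7*y/4 + 3/4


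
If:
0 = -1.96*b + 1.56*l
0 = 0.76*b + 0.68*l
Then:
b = 0.00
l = 0.00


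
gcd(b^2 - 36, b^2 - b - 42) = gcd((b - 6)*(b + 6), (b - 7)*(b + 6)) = b + 6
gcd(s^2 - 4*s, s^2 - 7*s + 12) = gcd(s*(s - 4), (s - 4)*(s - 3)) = s - 4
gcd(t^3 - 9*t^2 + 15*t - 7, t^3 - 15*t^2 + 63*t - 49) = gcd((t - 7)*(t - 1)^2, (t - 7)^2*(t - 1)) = t^2 - 8*t + 7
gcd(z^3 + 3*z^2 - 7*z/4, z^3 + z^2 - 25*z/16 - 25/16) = 1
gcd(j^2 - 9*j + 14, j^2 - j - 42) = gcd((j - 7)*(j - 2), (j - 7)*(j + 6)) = j - 7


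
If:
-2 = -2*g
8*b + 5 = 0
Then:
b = -5/8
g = 1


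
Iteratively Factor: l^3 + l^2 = (l + 1)*(l^2) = l*(l + 1)*(l)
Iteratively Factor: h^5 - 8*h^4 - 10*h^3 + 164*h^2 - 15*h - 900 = (h + 3)*(h^4 - 11*h^3 + 23*h^2 + 95*h - 300) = (h - 5)*(h + 3)*(h^3 - 6*h^2 - 7*h + 60) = (h - 5)^2*(h + 3)*(h^2 - h - 12) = (h - 5)^2*(h - 4)*(h + 3)*(h + 3)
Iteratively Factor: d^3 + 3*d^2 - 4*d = (d - 1)*(d^2 + 4*d) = (d - 1)*(d + 4)*(d)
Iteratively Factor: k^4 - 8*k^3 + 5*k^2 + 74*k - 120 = (k - 5)*(k^3 - 3*k^2 - 10*k + 24) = (k - 5)*(k - 4)*(k^2 + k - 6) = (k - 5)*(k - 4)*(k + 3)*(k - 2)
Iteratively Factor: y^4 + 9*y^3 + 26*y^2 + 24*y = (y + 4)*(y^3 + 5*y^2 + 6*y) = (y + 2)*(y + 4)*(y^2 + 3*y) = (y + 2)*(y + 3)*(y + 4)*(y)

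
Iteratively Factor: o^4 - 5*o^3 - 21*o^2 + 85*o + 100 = (o + 4)*(o^3 - 9*o^2 + 15*o + 25) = (o - 5)*(o + 4)*(o^2 - 4*o - 5) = (o - 5)^2*(o + 4)*(o + 1)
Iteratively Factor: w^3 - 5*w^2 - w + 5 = (w - 1)*(w^2 - 4*w - 5) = (w - 1)*(w + 1)*(w - 5)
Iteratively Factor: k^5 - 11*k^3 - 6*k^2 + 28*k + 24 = (k - 3)*(k^4 + 3*k^3 - 2*k^2 - 12*k - 8) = (k - 3)*(k - 2)*(k^3 + 5*k^2 + 8*k + 4) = (k - 3)*(k - 2)*(k + 2)*(k^2 + 3*k + 2) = (k - 3)*(k - 2)*(k + 2)^2*(k + 1)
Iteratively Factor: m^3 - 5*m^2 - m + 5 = (m + 1)*(m^2 - 6*m + 5) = (m - 1)*(m + 1)*(m - 5)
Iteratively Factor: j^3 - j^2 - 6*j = (j - 3)*(j^2 + 2*j) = j*(j - 3)*(j + 2)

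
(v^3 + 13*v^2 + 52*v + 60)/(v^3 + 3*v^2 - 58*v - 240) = (v + 2)/(v - 8)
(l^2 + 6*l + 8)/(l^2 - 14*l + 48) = (l^2 + 6*l + 8)/(l^2 - 14*l + 48)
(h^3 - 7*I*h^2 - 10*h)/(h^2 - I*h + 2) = h*(h - 5*I)/(h + I)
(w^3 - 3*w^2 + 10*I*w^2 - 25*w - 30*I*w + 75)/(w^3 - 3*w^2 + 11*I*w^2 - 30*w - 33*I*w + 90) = (w + 5*I)/(w + 6*I)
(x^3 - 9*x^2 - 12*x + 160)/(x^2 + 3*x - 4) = (x^2 - 13*x + 40)/(x - 1)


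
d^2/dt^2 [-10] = 0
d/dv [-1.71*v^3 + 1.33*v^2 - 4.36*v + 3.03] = -5.13*v^2 + 2.66*v - 4.36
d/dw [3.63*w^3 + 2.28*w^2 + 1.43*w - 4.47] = 10.89*w^2 + 4.56*w + 1.43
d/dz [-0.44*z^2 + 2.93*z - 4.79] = 2.93 - 0.88*z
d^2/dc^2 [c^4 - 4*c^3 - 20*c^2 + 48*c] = 12*c^2 - 24*c - 40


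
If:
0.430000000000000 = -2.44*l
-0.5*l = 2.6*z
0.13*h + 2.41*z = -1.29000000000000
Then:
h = -10.55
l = -0.18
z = 0.03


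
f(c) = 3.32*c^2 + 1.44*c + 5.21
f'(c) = 6.64*c + 1.44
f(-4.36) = 62.04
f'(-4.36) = -27.51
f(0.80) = 8.49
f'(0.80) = 6.75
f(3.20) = 43.81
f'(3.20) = 22.69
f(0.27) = 5.84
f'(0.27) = 3.23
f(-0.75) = 6.00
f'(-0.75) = -3.54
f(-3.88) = 49.60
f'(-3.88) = -24.32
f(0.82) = 8.62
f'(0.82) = 6.88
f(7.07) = 181.34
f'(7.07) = 48.38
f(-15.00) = 730.61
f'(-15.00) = -98.16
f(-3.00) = 30.77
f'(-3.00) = -18.48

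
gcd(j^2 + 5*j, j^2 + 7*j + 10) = j + 5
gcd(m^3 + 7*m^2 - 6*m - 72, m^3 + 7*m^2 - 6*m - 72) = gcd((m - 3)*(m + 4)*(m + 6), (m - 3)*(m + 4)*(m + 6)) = m^3 + 7*m^2 - 6*m - 72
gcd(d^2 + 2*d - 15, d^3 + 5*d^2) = d + 5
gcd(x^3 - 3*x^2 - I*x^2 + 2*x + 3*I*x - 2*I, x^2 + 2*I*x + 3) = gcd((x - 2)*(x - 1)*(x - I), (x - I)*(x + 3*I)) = x - I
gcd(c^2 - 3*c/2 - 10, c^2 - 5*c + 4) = c - 4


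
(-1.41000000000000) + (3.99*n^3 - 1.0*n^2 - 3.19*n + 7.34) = 3.99*n^3 - 1.0*n^2 - 3.19*n + 5.93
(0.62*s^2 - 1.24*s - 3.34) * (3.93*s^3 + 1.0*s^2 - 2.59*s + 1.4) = 2.4366*s^5 - 4.2532*s^4 - 15.972*s^3 + 0.7396*s^2 + 6.9146*s - 4.676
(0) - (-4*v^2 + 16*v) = 4*v^2 - 16*v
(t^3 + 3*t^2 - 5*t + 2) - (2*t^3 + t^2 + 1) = -t^3 + 2*t^2 - 5*t + 1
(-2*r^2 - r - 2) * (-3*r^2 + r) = 6*r^4 + r^3 + 5*r^2 - 2*r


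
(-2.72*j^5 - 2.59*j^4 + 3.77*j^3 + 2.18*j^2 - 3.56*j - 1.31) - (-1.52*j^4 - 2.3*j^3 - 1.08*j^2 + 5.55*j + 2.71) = -2.72*j^5 - 1.07*j^4 + 6.07*j^3 + 3.26*j^2 - 9.11*j - 4.02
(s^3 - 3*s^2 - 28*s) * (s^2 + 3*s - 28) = s^5 - 65*s^3 + 784*s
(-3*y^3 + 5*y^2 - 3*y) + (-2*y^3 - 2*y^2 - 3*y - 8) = -5*y^3 + 3*y^2 - 6*y - 8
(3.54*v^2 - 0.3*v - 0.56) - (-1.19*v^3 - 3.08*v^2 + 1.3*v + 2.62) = 1.19*v^3 + 6.62*v^2 - 1.6*v - 3.18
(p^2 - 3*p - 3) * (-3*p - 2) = -3*p^3 + 7*p^2 + 15*p + 6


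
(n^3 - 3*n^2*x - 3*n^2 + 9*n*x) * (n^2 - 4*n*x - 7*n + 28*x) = n^5 - 7*n^4*x - 10*n^4 + 12*n^3*x^2 + 70*n^3*x + 21*n^3 - 120*n^2*x^2 - 147*n^2*x + 252*n*x^2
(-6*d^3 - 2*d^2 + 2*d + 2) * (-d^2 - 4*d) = 6*d^5 + 26*d^4 + 6*d^3 - 10*d^2 - 8*d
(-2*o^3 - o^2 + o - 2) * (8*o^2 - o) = -16*o^5 - 6*o^4 + 9*o^3 - 17*o^2 + 2*o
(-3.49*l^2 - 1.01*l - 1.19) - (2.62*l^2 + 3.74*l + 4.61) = -6.11*l^2 - 4.75*l - 5.8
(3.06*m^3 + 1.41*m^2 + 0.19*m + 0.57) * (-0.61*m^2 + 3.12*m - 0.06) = -1.8666*m^5 + 8.6871*m^4 + 4.0997*m^3 + 0.1605*m^2 + 1.767*m - 0.0342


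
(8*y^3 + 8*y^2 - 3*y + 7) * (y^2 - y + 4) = 8*y^5 + 21*y^3 + 42*y^2 - 19*y + 28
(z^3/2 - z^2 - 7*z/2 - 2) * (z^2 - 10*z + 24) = z^5/2 - 6*z^4 + 37*z^3/2 + 9*z^2 - 64*z - 48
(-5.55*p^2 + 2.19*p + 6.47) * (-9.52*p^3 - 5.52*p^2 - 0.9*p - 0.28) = 52.836*p^5 + 9.7872*p^4 - 68.6882*p^3 - 36.1314*p^2 - 6.4362*p - 1.8116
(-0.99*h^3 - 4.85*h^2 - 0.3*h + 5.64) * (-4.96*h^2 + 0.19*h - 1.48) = 4.9104*h^5 + 23.8679*h^4 + 2.0317*h^3 - 20.8534*h^2 + 1.5156*h - 8.3472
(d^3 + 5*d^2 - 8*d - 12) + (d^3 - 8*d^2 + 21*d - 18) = 2*d^3 - 3*d^2 + 13*d - 30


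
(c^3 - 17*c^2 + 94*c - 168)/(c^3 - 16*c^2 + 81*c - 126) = (c - 4)/(c - 3)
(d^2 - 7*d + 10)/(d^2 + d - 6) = (d - 5)/(d + 3)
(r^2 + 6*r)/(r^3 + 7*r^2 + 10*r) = (r + 6)/(r^2 + 7*r + 10)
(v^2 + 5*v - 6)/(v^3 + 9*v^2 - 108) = (v - 1)/(v^2 + 3*v - 18)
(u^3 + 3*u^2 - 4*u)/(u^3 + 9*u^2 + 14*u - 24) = u/(u + 6)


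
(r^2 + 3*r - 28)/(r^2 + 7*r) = (r - 4)/r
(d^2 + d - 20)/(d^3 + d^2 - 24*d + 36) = (d^2 + d - 20)/(d^3 + d^2 - 24*d + 36)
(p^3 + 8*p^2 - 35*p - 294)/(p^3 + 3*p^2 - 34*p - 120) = (p^2 + 14*p + 49)/(p^2 + 9*p + 20)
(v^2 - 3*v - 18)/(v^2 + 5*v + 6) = (v - 6)/(v + 2)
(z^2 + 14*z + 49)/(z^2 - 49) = (z + 7)/(z - 7)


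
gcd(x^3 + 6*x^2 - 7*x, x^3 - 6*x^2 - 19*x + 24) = x - 1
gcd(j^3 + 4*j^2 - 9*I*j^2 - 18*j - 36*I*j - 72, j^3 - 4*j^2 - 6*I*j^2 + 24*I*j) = j - 6*I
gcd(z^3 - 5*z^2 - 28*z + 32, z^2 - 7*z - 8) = z - 8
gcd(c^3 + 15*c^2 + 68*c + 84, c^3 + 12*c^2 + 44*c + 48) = c^2 + 8*c + 12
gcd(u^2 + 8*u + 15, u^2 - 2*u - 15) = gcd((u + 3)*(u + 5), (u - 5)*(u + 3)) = u + 3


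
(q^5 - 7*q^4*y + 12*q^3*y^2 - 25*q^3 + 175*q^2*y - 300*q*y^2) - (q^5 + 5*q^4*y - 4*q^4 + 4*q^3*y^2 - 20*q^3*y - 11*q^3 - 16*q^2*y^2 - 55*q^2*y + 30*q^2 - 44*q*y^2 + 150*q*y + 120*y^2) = -12*q^4*y + 4*q^4 + 8*q^3*y^2 + 20*q^3*y - 14*q^3 + 16*q^2*y^2 + 230*q^2*y - 30*q^2 - 256*q*y^2 - 150*q*y - 120*y^2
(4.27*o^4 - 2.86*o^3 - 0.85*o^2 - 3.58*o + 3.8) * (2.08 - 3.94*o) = -16.8238*o^5 + 20.15*o^4 - 2.5998*o^3 + 12.3372*o^2 - 22.4184*o + 7.904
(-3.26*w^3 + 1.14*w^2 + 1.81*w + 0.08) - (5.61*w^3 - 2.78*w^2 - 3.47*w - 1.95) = -8.87*w^3 + 3.92*w^2 + 5.28*w + 2.03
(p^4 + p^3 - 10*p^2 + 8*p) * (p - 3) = p^5 - 2*p^4 - 13*p^3 + 38*p^2 - 24*p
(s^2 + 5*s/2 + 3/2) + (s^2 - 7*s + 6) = 2*s^2 - 9*s/2 + 15/2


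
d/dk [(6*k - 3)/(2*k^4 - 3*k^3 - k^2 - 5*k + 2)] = 3*(-12*k^4 + 20*k^3 - 7*k^2 - 2*k - 1)/(4*k^8 - 12*k^7 + 5*k^6 - 14*k^5 + 39*k^4 - 2*k^3 + 21*k^2 - 20*k + 4)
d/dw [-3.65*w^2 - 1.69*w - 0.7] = -7.3*w - 1.69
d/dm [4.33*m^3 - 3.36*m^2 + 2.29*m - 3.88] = 12.99*m^2 - 6.72*m + 2.29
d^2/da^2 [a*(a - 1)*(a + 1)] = 6*a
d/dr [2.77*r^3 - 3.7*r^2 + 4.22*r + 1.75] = 8.31*r^2 - 7.4*r + 4.22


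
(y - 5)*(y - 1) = y^2 - 6*y + 5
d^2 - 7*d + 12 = (d - 4)*(d - 3)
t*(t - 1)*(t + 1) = t^3 - t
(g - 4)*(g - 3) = g^2 - 7*g + 12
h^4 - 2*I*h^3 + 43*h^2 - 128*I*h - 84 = (h - 6*I)*(h - 2*I)*(h - I)*(h + 7*I)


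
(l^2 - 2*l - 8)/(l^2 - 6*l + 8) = (l + 2)/(l - 2)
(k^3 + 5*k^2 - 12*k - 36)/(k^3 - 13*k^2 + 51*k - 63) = (k^2 + 8*k + 12)/(k^2 - 10*k + 21)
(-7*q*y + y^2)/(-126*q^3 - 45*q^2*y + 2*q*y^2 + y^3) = y/(18*q^2 + 9*q*y + y^2)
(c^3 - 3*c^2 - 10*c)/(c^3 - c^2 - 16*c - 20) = c/(c + 2)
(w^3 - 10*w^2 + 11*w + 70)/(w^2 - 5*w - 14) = w - 5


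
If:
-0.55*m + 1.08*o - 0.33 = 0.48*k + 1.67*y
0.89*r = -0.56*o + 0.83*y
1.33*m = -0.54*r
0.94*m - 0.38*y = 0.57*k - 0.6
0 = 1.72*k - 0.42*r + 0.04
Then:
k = -0.09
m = 0.12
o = 3.42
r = -0.28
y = 2.00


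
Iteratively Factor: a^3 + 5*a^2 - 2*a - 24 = (a + 4)*(a^2 + a - 6) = (a + 3)*(a + 4)*(a - 2)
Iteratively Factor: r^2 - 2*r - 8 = (r + 2)*(r - 4)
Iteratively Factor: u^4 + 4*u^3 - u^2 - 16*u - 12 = (u - 2)*(u^3 + 6*u^2 + 11*u + 6) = (u - 2)*(u + 2)*(u^2 + 4*u + 3) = (u - 2)*(u + 2)*(u + 3)*(u + 1)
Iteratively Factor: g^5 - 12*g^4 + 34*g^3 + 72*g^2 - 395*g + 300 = (g - 5)*(g^4 - 7*g^3 - g^2 + 67*g - 60) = (g - 5)*(g - 4)*(g^3 - 3*g^2 - 13*g + 15) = (g - 5)*(g - 4)*(g - 1)*(g^2 - 2*g - 15) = (g - 5)*(g - 4)*(g - 1)*(g + 3)*(g - 5)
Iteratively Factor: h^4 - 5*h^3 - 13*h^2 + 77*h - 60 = (h - 5)*(h^3 - 13*h + 12) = (h - 5)*(h - 1)*(h^2 + h - 12) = (h - 5)*(h - 1)*(h + 4)*(h - 3)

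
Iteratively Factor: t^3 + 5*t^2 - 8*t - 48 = (t + 4)*(t^2 + t - 12) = (t + 4)^2*(t - 3)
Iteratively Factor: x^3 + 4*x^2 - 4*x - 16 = (x + 4)*(x^2 - 4) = (x + 2)*(x + 4)*(x - 2)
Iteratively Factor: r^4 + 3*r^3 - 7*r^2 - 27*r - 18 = (r + 1)*(r^3 + 2*r^2 - 9*r - 18) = (r + 1)*(r + 2)*(r^2 - 9) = (r + 1)*(r + 2)*(r + 3)*(r - 3)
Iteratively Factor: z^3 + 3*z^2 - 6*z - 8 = (z + 1)*(z^2 + 2*z - 8) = (z + 1)*(z + 4)*(z - 2)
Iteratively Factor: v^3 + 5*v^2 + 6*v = (v + 2)*(v^2 + 3*v) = v*(v + 2)*(v + 3)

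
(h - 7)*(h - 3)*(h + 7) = h^3 - 3*h^2 - 49*h + 147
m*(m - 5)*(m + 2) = m^3 - 3*m^2 - 10*m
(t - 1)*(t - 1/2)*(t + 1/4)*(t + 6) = t^4 + 19*t^3/4 - 59*t^2/8 + 7*t/8 + 3/4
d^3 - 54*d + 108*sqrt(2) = (d - 3*sqrt(2))^2*(d + 6*sqrt(2))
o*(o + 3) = o^2 + 3*o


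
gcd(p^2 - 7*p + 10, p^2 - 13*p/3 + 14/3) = p - 2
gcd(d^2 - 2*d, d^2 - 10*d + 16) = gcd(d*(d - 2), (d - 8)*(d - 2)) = d - 2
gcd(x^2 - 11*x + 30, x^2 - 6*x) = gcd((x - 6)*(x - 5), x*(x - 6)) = x - 6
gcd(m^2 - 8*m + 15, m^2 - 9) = m - 3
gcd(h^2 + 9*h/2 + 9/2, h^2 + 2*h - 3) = h + 3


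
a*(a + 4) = a^2 + 4*a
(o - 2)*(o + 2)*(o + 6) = o^3 + 6*o^2 - 4*o - 24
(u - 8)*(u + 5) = u^2 - 3*u - 40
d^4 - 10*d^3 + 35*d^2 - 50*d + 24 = (d - 4)*(d - 3)*(d - 2)*(d - 1)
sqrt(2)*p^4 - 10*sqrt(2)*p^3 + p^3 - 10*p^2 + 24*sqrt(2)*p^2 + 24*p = p*(p - 6)*(p - 4)*(sqrt(2)*p + 1)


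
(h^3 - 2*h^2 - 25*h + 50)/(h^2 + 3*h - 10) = h - 5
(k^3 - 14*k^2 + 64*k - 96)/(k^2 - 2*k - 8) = (k^2 - 10*k + 24)/(k + 2)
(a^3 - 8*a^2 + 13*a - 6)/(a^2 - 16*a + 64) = (a^3 - 8*a^2 + 13*a - 6)/(a^2 - 16*a + 64)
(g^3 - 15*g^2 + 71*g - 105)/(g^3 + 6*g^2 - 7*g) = (g^3 - 15*g^2 + 71*g - 105)/(g*(g^2 + 6*g - 7))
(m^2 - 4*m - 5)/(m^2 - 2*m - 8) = (-m^2 + 4*m + 5)/(-m^2 + 2*m + 8)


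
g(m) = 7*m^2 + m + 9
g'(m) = 14*m + 1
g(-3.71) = 101.64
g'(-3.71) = -50.94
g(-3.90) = 111.57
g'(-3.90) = -53.60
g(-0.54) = 10.50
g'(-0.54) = -6.56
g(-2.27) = 42.80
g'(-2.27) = -30.78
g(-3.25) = 79.69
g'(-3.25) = -44.50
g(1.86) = 35.08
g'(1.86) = 27.04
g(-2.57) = 52.66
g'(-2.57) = -34.98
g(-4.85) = 168.81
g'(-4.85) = -66.90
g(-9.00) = 567.00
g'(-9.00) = -125.00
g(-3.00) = 69.00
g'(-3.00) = -41.00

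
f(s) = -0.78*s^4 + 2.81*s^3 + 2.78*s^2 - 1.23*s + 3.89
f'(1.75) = 17.60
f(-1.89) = -12.78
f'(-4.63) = 463.41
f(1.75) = 18.00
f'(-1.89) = 39.44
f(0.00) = 3.89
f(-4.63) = -568.16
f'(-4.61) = 457.97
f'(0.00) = -1.23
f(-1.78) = -8.79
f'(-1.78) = 33.18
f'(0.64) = 4.96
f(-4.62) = -563.54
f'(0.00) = -1.23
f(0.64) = 4.85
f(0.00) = 3.89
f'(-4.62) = 460.68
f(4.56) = -14.72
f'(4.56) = -96.42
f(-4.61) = -558.95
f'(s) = -3.12*s^3 + 8.43*s^2 + 5.56*s - 1.23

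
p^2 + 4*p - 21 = (p - 3)*(p + 7)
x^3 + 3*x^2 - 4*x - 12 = (x - 2)*(x + 2)*(x + 3)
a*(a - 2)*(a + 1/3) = a^3 - 5*a^2/3 - 2*a/3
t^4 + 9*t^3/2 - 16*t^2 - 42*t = t*(t - 7/2)*(t + 2)*(t + 6)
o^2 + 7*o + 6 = (o + 1)*(o + 6)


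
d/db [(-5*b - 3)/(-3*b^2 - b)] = 3*(-5*b^2 - 6*b - 1)/(b^2*(9*b^2 + 6*b + 1))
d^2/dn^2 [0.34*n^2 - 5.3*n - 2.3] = 0.680000000000000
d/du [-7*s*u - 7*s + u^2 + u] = -7*s + 2*u + 1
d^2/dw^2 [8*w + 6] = 0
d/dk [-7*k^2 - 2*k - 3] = -14*k - 2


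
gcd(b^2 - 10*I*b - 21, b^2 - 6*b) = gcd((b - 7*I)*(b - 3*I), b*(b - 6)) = 1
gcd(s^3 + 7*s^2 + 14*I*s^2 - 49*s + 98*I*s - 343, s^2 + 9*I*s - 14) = s + 7*I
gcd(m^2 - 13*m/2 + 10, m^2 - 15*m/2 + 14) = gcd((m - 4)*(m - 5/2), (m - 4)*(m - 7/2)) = m - 4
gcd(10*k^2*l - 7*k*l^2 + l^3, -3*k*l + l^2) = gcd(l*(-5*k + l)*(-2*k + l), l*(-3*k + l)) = l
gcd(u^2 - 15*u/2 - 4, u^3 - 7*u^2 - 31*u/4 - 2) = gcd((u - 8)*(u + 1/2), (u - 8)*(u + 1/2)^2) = u^2 - 15*u/2 - 4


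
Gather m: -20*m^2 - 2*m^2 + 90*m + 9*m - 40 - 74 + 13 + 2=-22*m^2 + 99*m - 99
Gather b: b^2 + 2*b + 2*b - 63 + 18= b^2 + 4*b - 45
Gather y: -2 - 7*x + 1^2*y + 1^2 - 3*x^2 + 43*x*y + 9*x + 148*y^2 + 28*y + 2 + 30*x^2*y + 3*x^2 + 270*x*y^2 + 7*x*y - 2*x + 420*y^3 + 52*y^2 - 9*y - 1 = 420*y^3 + y^2*(270*x + 200) + y*(30*x^2 + 50*x + 20)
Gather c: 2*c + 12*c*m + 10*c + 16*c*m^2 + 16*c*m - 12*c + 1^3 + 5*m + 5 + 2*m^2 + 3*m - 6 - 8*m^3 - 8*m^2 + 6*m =c*(16*m^2 + 28*m) - 8*m^3 - 6*m^2 + 14*m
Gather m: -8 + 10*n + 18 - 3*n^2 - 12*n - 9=-3*n^2 - 2*n + 1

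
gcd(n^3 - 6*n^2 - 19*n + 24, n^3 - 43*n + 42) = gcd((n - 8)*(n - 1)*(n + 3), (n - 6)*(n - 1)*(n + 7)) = n - 1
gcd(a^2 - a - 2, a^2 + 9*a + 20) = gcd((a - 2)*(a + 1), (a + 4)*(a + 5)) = 1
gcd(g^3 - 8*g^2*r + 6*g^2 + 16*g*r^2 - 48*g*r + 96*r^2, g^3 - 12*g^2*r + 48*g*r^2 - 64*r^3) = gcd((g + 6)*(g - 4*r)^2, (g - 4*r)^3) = g^2 - 8*g*r + 16*r^2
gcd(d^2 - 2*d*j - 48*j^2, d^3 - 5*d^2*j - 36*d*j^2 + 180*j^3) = d + 6*j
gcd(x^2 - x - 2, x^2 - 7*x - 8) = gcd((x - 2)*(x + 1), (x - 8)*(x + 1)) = x + 1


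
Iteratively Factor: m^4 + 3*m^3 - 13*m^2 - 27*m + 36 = (m + 3)*(m^3 - 13*m + 12) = (m - 1)*(m + 3)*(m^2 + m - 12) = (m - 1)*(m + 3)*(m + 4)*(m - 3)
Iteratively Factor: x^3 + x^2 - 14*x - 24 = (x - 4)*(x^2 + 5*x + 6) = (x - 4)*(x + 2)*(x + 3)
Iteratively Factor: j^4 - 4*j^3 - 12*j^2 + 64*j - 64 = (j - 2)*(j^3 - 2*j^2 - 16*j + 32) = (j - 4)*(j - 2)*(j^2 + 2*j - 8) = (j - 4)*(j - 2)^2*(j + 4)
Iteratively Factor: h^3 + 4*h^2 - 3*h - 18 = (h + 3)*(h^2 + h - 6) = (h - 2)*(h + 3)*(h + 3)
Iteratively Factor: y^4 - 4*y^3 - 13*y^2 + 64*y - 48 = (y + 4)*(y^3 - 8*y^2 + 19*y - 12) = (y - 4)*(y + 4)*(y^2 - 4*y + 3) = (y - 4)*(y - 3)*(y + 4)*(y - 1)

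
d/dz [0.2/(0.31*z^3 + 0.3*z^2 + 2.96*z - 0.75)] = (-0.186*z^2 - 0.12*z - 0.592)/(0.31*z^3 + 0.3*z^2 + 2.96*z - 0.75)^2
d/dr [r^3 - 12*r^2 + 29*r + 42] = 3*r^2 - 24*r + 29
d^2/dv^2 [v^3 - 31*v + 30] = 6*v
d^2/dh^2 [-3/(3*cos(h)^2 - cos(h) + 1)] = 3*(-36*sin(h)^4 + 7*sin(h)^2 - 49*cos(h)/4 + 9*cos(3*h)/4 + 25)/(3*sin(h)^2 + cos(h) - 4)^3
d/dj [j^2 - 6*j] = 2*j - 6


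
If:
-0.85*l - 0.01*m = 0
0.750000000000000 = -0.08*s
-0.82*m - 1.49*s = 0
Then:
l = -0.20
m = 17.04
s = -9.38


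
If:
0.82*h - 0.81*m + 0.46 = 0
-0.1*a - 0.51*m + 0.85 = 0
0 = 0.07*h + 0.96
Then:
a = 76.41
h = -13.71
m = -13.32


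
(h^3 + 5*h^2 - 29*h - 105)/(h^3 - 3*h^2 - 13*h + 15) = (h + 7)/(h - 1)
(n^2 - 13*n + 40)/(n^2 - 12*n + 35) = (n - 8)/(n - 7)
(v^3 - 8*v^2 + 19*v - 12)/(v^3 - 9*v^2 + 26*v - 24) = (v - 1)/(v - 2)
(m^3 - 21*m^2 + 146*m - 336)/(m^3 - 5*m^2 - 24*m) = (m^2 - 13*m + 42)/(m*(m + 3))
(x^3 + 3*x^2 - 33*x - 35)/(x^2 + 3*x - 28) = (x^2 - 4*x - 5)/(x - 4)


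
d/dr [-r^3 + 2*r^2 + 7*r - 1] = -3*r^2 + 4*r + 7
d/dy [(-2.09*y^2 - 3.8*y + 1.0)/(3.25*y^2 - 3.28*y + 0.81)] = (19.2052*y^2 - 9.8858*y + 0.202)/(10.5625*y^4 - 21.32*y^3 + 16.0234*y^2 - 5.3136*y + 0.6561)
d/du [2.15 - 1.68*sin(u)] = -1.68*cos(u)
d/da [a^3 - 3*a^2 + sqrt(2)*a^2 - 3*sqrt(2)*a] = 3*a^2 - 6*a + 2*sqrt(2)*a - 3*sqrt(2)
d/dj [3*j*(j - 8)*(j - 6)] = 9*j^2 - 84*j + 144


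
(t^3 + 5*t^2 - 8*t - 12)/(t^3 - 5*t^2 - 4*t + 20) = (t^2 + 7*t + 6)/(t^2 - 3*t - 10)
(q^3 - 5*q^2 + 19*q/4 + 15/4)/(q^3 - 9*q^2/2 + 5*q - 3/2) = (4*q^2 - 8*q - 5)/(2*(2*q^2 - 3*q + 1))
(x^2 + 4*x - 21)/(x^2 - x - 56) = (x - 3)/(x - 8)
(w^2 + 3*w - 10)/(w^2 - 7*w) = (w^2 + 3*w - 10)/(w*(w - 7))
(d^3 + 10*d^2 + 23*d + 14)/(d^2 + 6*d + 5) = (d^2 + 9*d + 14)/(d + 5)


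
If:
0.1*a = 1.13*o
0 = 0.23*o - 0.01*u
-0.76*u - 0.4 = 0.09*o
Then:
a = -0.26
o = -0.02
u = -0.52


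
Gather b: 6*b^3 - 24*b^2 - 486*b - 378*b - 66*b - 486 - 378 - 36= 6*b^3 - 24*b^2 - 930*b - 900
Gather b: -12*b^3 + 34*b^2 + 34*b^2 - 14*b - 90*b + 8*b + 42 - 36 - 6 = -12*b^3 + 68*b^2 - 96*b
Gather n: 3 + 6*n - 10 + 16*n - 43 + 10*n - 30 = 32*n - 80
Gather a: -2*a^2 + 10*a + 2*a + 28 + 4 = -2*a^2 + 12*a + 32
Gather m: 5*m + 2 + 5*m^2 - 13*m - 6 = 5*m^2 - 8*m - 4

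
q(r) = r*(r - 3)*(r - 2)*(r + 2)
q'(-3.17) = -180.50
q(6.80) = 1091.48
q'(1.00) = -1.00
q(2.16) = -1.21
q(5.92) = 536.68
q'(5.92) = 479.12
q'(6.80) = 799.17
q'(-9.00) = -3561.00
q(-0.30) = -3.87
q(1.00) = 6.00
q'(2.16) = -6.96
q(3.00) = 0.00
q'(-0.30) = 13.48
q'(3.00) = 15.00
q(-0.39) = -5.09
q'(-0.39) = 13.51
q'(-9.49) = -4141.30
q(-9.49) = 10200.71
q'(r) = r*(r - 3)*(r - 2) + r*(r - 3)*(r + 2) + r*(r - 2)*(r + 2) + (r - 3)*(r - 2)*(r + 2) = 4*r^3 - 9*r^2 - 8*r + 12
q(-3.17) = 118.31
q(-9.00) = 8316.00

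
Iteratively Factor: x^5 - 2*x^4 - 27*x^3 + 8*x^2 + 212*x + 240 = (x - 5)*(x^4 + 3*x^3 - 12*x^2 - 52*x - 48) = (x - 5)*(x + 2)*(x^3 + x^2 - 14*x - 24) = (x - 5)*(x + 2)^2*(x^2 - x - 12) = (x - 5)*(x - 4)*(x + 2)^2*(x + 3)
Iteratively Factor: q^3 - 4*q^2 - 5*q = (q)*(q^2 - 4*q - 5) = q*(q + 1)*(q - 5)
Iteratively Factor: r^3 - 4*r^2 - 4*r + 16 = (r - 2)*(r^2 - 2*r - 8) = (r - 2)*(r + 2)*(r - 4)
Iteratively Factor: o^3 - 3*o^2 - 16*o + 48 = (o + 4)*(o^2 - 7*o + 12) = (o - 4)*(o + 4)*(o - 3)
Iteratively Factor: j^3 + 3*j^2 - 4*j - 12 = (j + 2)*(j^2 + j - 6) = (j + 2)*(j + 3)*(j - 2)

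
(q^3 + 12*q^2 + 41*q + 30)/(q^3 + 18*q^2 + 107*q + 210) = (q + 1)/(q + 7)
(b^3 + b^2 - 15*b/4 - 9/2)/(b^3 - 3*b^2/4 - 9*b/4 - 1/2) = (4*b^2 + 12*b + 9)/(4*b^2 + 5*b + 1)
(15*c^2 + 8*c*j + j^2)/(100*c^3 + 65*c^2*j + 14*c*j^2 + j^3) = (3*c + j)/(20*c^2 + 9*c*j + j^2)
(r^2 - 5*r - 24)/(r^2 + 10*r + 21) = (r - 8)/(r + 7)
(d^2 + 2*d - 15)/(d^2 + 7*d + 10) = (d - 3)/(d + 2)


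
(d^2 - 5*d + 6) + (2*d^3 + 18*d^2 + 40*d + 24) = 2*d^3 + 19*d^2 + 35*d + 30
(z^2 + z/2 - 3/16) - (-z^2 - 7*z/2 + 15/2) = 2*z^2 + 4*z - 123/16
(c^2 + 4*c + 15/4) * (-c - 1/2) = -c^3 - 9*c^2/2 - 23*c/4 - 15/8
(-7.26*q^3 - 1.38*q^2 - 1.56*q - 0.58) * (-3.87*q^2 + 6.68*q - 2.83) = 28.0962*q^5 - 43.1562*q^4 + 17.3646*q^3 - 4.2708*q^2 + 0.540400000000001*q + 1.6414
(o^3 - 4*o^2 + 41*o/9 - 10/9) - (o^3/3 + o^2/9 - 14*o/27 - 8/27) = 2*o^3/3 - 37*o^2/9 + 137*o/27 - 22/27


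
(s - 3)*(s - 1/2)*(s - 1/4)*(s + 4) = s^4 + s^3/4 - 101*s^2/8 + 73*s/8 - 3/2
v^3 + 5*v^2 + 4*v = v*(v + 1)*(v + 4)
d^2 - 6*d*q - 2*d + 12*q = (d - 2)*(d - 6*q)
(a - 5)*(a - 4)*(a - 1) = a^3 - 10*a^2 + 29*a - 20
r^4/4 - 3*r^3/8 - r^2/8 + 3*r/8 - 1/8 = (r/4 + 1/4)*(r - 1)^2*(r - 1/2)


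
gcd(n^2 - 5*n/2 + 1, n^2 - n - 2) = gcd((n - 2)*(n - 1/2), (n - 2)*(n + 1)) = n - 2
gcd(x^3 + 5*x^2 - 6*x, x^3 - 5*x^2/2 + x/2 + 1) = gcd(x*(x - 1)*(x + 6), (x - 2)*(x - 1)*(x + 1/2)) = x - 1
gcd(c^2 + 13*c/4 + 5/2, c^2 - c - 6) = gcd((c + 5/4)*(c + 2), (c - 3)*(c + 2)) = c + 2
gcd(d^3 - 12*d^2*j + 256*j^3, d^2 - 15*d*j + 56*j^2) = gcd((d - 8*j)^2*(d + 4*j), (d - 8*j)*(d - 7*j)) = d - 8*j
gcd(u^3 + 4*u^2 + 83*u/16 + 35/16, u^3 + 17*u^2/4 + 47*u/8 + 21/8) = u^2 + 11*u/4 + 7/4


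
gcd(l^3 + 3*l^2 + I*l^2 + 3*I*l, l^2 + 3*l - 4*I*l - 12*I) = l + 3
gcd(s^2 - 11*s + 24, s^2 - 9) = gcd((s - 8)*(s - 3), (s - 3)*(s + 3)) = s - 3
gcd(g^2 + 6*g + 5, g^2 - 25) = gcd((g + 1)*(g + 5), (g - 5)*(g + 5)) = g + 5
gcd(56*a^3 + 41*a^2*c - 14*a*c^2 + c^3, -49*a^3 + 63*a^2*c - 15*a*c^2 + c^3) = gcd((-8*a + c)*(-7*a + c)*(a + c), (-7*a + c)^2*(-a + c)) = 7*a - c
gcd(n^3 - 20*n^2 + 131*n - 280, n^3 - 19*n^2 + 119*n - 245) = n^2 - 12*n + 35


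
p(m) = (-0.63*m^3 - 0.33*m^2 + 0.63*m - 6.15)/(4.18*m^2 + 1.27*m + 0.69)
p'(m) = (-8.36*m - 1.27)*(-0.63*m^3 - 0.33*m^2 + 0.63*m - 6.15)/(4.18*m^2 + 1.27*m + 0.69)^2 + (-1.89*m^2 - 0.66*m + 0.63)/(4.18*m^2 + 1.27*m + 0.69)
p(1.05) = -0.99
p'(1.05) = 1.18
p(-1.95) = -0.28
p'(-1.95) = -0.67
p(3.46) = -0.62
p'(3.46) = -0.10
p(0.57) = -2.17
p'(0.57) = 4.59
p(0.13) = -6.56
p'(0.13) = 17.26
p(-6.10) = 0.81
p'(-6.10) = -0.17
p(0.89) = -1.23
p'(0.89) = 1.80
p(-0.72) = -3.37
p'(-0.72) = -8.17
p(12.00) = -1.84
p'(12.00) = -0.15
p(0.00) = -8.91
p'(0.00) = 17.32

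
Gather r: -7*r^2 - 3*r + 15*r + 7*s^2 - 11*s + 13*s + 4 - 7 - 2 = -7*r^2 + 12*r + 7*s^2 + 2*s - 5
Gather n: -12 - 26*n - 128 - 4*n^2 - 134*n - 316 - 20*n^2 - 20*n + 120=-24*n^2 - 180*n - 336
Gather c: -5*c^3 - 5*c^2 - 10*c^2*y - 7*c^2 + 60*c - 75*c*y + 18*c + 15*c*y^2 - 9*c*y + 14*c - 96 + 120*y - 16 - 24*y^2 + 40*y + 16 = -5*c^3 + c^2*(-10*y - 12) + c*(15*y^2 - 84*y + 92) - 24*y^2 + 160*y - 96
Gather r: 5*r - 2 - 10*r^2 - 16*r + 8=-10*r^2 - 11*r + 6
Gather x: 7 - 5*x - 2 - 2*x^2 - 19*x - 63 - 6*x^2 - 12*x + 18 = -8*x^2 - 36*x - 40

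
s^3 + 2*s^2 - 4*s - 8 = (s - 2)*(s + 2)^2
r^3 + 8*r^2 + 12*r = r*(r + 2)*(r + 6)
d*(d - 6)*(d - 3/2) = d^3 - 15*d^2/2 + 9*d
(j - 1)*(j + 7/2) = j^2 + 5*j/2 - 7/2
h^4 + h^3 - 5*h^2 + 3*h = h*(h - 1)^2*(h + 3)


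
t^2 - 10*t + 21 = (t - 7)*(t - 3)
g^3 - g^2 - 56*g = g*(g - 8)*(g + 7)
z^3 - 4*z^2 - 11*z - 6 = (z - 6)*(z + 1)^2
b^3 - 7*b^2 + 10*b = b*(b - 5)*(b - 2)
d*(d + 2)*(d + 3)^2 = d^4 + 8*d^3 + 21*d^2 + 18*d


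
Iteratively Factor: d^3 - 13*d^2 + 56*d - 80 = (d - 5)*(d^2 - 8*d + 16) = (d - 5)*(d - 4)*(d - 4)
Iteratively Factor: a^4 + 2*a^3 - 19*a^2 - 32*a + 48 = (a - 4)*(a^3 + 6*a^2 + 5*a - 12) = (a - 4)*(a + 4)*(a^2 + 2*a - 3) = (a - 4)*(a + 3)*(a + 4)*(a - 1)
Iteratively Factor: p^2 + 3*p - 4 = (p + 4)*(p - 1)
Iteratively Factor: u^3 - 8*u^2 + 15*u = (u - 3)*(u^2 - 5*u) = (u - 5)*(u - 3)*(u)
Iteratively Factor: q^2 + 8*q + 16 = (q + 4)*(q + 4)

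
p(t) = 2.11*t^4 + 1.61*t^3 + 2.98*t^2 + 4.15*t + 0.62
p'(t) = 8.44*t^3 + 4.83*t^2 + 5.96*t + 4.15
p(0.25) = 1.88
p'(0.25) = 6.07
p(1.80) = 49.28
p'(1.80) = 79.75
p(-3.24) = 196.22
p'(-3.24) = -251.52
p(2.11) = 79.59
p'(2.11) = 117.51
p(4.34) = 954.96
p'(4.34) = 810.93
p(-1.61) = 9.12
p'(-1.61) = -28.15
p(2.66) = 168.68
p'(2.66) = 213.03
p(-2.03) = 26.84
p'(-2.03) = -58.65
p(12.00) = 47014.58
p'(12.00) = 15355.51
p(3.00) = 254.27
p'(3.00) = 293.38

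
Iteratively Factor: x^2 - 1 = (x + 1)*(x - 1)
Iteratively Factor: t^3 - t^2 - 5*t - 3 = (t + 1)*(t^2 - 2*t - 3) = (t + 1)^2*(t - 3)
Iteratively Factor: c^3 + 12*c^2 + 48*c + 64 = (c + 4)*(c^2 + 8*c + 16) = (c + 4)^2*(c + 4)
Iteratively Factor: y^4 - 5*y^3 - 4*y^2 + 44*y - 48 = (y - 4)*(y^3 - y^2 - 8*y + 12) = (y - 4)*(y - 2)*(y^2 + y - 6) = (y - 4)*(y - 2)*(y + 3)*(y - 2)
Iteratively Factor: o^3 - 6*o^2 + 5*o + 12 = (o + 1)*(o^2 - 7*o + 12) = (o - 4)*(o + 1)*(o - 3)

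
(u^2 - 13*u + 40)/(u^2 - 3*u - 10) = (u - 8)/(u + 2)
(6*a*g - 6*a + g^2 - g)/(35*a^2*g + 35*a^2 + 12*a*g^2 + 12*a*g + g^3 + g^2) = (6*a*g - 6*a + g^2 - g)/(35*a^2*g + 35*a^2 + 12*a*g^2 + 12*a*g + g^3 + g^2)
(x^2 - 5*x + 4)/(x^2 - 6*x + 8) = (x - 1)/(x - 2)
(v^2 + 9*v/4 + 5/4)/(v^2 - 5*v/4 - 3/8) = 2*(4*v^2 + 9*v + 5)/(8*v^2 - 10*v - 3)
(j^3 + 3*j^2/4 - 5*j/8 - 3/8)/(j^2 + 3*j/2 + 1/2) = j - 3/4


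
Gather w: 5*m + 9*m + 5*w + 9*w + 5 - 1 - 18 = 14*m + 14*w - 14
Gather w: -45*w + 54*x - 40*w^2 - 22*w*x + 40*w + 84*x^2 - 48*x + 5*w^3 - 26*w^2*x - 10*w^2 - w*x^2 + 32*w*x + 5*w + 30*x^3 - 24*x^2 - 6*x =5*w^3 + w^2*(-26*x - 50) + w*(-x^2 + 10*x) + 30*x^3 + 60*x^2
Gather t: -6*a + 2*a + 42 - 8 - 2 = 32 - 4*a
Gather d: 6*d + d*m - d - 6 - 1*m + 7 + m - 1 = d*(m + 5)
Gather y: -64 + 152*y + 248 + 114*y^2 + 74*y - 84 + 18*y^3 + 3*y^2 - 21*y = 18*y^3 + 117*y^2 + 205*y + 100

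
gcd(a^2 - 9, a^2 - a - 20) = 1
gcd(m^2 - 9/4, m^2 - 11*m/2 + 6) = m - 3/2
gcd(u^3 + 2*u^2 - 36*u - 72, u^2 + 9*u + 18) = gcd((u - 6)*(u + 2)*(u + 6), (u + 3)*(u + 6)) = u + 6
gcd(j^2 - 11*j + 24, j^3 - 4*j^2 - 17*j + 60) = j - 3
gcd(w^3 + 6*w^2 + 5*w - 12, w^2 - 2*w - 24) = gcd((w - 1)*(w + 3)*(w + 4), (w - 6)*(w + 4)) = w + 4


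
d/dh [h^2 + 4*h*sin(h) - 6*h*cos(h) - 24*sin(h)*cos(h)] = 6*h*sin(h) + 4*h*cos(h) + 2*h + 4*sin(h) - 6*cos(h) - 24*cos(2*h)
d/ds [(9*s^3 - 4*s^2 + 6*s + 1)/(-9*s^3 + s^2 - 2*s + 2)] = (-27*s^4 + 72*s^3 + 83*s^2 - 18*s + 14)/(81*s^6 - 18*s^5 + 37*s^4 - 40*s^3 + 8*s^2 - 8*s + 4)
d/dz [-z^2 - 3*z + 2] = -2*z - 3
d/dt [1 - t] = -1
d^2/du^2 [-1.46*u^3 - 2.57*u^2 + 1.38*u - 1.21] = -8.76*u - 5.14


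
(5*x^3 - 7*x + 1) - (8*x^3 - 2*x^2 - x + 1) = -3*x^3 + 2*x^2 - 6*x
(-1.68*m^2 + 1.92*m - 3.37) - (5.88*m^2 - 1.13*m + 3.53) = -7.56*m^2 + 3.05*m - 6.9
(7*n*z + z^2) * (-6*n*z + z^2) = -42*n^2*z^2 + n*z^3 + z^4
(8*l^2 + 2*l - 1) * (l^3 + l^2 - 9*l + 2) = 8*l^5 + 10*l^4 - 71*l^3 - 3*l^2 + 13*l - 2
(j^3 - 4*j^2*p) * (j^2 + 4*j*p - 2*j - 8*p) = j^5 - 2*j^4 - 16*j^3*p^2 + 32*j^2*p^2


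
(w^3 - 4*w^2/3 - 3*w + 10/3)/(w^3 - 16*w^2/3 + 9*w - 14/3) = (3*w + 5)/(3*w - 7)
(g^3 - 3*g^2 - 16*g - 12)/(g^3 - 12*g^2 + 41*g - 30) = (g^2 + 3*g + 2)/(g^2 - 6*g + 5)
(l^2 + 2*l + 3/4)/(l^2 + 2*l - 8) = (l^2 + 2*l + 3/4)/(l^2 + 2*l - 8)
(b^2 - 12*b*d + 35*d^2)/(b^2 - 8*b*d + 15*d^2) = (b - 7*d)/(b - 3*d)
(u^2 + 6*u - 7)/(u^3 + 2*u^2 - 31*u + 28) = 1/(u - 4)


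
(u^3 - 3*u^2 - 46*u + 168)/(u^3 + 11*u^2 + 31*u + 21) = (u^2 - 10*u + 24)/(u^2 + 4*u + 3)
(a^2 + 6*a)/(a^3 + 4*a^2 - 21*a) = (a + 6)/(a^2 + 4*a - 21)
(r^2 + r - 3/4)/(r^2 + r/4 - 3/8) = 2*(2*r + 3)/(4*r + 3)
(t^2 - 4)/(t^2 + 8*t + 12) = (t - 2)/(t + 6)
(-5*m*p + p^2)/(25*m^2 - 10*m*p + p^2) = p/(-5*m + p)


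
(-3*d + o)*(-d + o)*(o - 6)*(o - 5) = 3*d^2*o^2 - 33*d^2*o + 90*d^2 - 4*d*o^3 + 44*d*o^2 - 120*d*o + o^4 - 11*o^3 + 30*o^2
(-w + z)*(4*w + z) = -4*w^2 + 3*w*z + z^2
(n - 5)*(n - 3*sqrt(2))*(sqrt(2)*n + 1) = sqrt(2)*n^3 - 5*sqrt(2)*n^2 - 5*n^2 - 3*sqrt(2)*n + 25*n + 15*sqrt(2)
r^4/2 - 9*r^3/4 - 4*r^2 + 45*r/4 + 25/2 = (r/2 + 1/2)*(r - 5)*(r - 5/2)*(r + 2)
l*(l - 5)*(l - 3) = l^3 - 8*l^2 + 15*l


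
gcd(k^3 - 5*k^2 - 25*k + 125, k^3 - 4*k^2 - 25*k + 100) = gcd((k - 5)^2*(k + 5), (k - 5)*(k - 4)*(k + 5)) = k^2 - 25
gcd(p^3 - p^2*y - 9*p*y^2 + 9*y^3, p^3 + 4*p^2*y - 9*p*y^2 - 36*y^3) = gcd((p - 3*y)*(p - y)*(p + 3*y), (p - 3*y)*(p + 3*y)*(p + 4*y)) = -p^2 + 9*y^2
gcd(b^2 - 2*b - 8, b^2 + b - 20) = b - 4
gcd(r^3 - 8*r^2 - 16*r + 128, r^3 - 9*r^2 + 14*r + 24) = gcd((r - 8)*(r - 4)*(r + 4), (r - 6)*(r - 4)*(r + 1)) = r - 4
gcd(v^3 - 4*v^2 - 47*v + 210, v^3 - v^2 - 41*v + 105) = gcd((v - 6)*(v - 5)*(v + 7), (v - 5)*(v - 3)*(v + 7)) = v^2 + 2*v - 35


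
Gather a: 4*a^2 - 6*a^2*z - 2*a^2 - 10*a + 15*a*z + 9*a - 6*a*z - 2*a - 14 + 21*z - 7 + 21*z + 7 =a^2*(2 - 6*z) + a*(9*z - 3) + 42*z - 14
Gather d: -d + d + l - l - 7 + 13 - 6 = 0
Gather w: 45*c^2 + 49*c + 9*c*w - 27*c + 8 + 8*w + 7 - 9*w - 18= 45*c^2 + 22*c + w*(9*c - 1) - 3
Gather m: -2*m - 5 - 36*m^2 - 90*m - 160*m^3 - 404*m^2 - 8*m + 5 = -160*m^3 - 440*m^2 - 100*m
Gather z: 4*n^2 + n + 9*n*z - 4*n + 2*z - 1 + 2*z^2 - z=4*n^2 - 3*n + 2*z^2 + z*(9*n + 1) - 1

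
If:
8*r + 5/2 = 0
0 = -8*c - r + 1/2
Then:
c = 13/128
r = -5/16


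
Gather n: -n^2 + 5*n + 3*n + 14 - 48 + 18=-n^2 + 8*n - 16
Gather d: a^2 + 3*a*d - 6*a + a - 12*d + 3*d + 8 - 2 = a^2 - 5*a + d*(3*a - 9) + 6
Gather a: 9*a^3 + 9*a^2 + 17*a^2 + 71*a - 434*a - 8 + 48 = 9*a^3 + 26*a^2 - 363*a + 40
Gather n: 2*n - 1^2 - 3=2*n - 4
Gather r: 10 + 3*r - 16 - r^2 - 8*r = -r^2 - 5*r - 6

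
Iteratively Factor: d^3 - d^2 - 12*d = (d)*(d^2 - d - 12) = d*(d + 3)*(d - 4)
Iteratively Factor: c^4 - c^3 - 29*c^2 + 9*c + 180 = (c - 5)*(c^3 + 4*c^2 - 9*c - 36) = (c - 5)*(c - 3)*(c^2 + 7*c + 12) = (c - 5)*(c - 3)*(c + 4)*(c + 3)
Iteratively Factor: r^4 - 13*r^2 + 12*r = (r)*(r^3 - 13*r + 12) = r*(r - 1)*(r^2 + r - 12) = r*(r - 3)*(r - 1)*(r + 4)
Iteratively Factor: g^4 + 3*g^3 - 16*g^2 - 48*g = (g + 3)*(g^3 - 16*g) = (g - 4)*(g + 3)*(g^2 + 4*g) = (g - 4)*(g + 3)*(g + 4)*(g)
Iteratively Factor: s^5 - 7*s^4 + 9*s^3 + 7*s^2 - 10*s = (s - 1)*(s^4 - 6*s^3 + 3*s^2 + 10*s) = s*(s - 1)*(s^3 - 6*s^2 + 3*s + 10) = s*(s - 1)*(s + 1)*(s^2 - 7*s + 10) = s*(s - 2)*(s - 1)*(s + 1)*(s - 5)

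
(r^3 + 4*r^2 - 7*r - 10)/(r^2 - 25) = (r^2 - r - 2)/(r - 5)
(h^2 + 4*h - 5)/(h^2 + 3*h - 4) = (h + 5)/(h + 4)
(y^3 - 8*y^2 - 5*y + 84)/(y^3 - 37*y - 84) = (y - 4)/(y + 4)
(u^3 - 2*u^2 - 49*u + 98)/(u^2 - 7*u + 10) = (u^2 - 49)/(u - 5)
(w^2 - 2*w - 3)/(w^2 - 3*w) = (w + 1)/w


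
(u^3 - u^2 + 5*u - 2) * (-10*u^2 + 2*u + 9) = -10*u^5 + 12*u^4 - 43*u^3 + 21*u^2 + 41*u - 18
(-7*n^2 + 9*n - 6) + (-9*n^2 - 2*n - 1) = -16*n^2 + 7*n - 7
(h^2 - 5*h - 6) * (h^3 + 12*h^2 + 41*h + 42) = h^5 + 7*h^4 - 25*h^3 - 235*h^2 - 456*h - 252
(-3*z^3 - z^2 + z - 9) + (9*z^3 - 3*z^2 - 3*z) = 6*z^3 - 4*z^2 - 2*z - 9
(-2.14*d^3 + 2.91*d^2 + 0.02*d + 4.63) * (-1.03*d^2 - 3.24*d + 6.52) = 2.2042*d^5 + 3.9363*d^4 - 23.4018*d^3 + 14.1395*d^2 - 14.8708*d + 30.1876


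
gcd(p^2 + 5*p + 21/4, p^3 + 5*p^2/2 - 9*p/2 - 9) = p + 3/2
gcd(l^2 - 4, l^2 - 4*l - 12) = l + 2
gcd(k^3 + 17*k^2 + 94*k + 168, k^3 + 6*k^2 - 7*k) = k + 7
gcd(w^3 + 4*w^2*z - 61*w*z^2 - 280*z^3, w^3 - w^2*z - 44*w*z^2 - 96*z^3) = -w + 8*z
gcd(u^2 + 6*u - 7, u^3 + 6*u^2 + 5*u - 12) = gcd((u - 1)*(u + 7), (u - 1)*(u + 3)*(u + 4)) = u - 1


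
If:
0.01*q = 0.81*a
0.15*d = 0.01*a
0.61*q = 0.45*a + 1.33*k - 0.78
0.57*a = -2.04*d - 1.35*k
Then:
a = -0.02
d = -0.00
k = 0.01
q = -1.27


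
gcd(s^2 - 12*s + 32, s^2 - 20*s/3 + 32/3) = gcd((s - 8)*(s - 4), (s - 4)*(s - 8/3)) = s - 4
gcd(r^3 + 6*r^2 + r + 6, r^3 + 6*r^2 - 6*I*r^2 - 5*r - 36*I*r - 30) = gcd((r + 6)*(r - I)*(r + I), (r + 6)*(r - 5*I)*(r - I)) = r^2 + r*(6 - I) - 6*I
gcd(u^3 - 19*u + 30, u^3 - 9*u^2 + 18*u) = u - 3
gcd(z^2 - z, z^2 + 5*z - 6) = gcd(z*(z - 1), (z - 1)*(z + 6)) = z - 1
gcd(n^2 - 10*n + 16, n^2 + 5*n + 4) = 1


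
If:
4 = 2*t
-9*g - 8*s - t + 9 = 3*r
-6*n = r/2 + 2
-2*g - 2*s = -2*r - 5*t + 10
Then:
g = 7/12 - 11*s/12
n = -s/144 - 55/144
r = s/12 + 7/12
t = 2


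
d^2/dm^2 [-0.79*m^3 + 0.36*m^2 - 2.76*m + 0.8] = 0.72 - 4.74*m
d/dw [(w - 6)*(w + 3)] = 2*w - 3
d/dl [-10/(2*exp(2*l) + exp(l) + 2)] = (40*exp(l) + 10)*exp(l)/(2*exp(2*l) + exp(l) + 2)^2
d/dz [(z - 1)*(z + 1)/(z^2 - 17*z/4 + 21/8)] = 16*(-17*z^2 + 29*z - 17)/(64*z^4 - 544*z^3 + 1492*z^2 - 1428*z + 441)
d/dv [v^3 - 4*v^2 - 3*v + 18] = 3*v^2 - 8*v - 3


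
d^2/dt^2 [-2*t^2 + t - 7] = -4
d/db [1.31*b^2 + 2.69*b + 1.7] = 2.62*b + 2.69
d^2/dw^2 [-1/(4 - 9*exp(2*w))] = (324*exp(2*w) + 144)*exp(2*w)/(9*exp(2*w) - 4)^3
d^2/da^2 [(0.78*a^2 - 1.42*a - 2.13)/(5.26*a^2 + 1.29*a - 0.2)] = (-2.8421709430404e-14*a^4 - 89.161208*a^3 - 348.668568*a^2 - 95.680452*a - 12.240906)/(145.531576*a^6 + 107.073612*a^5 + 9.658938*a^4 - 5.995791*a^3 - 0.36726*a^2 + 0.1548*a - 0.008)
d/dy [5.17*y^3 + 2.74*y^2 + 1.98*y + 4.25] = 15.51*y^2 + 5.48*y + 1.98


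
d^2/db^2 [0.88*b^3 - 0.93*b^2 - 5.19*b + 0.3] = 5.28*b - 1.86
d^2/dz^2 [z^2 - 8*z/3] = 2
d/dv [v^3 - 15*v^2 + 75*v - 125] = 3*v^2 - 30*v + 75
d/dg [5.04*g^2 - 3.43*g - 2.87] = 10.08*g - 3.43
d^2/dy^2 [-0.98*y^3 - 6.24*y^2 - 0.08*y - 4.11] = -5.88*y - 12.48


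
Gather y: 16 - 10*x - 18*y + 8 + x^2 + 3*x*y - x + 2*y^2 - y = x^2 - 11*x + 2*y^2 + y*(3*x - 19) + 24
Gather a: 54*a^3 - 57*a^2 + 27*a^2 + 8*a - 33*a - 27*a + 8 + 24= 54*a^3 - 30*a^2 - 52*a + 32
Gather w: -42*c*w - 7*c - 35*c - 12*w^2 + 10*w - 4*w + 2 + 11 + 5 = -42*c - 12*w^2 + w*(6 - 42*c) + 18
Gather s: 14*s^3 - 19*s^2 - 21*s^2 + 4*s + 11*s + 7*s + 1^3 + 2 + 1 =14*s^3 - 40*s^2 + 22*s + 4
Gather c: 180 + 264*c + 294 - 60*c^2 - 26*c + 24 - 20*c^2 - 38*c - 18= -80*c^2 + 200*c + 480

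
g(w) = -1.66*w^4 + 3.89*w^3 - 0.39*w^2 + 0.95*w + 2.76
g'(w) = -6.64*w^3 + 11.67*w^2 - 0.78*w + 0.95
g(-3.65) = -489.69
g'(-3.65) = 482.15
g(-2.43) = -115.55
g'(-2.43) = 167.03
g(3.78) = -128.02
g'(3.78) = -193.88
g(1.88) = 8.28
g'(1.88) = -3.39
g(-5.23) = -1811.34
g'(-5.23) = 1274.13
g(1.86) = 8.34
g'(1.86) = -2.85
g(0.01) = 2.77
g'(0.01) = 0.94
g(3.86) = -144.18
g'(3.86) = -210.07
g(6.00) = -1316.70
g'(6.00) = -1017.85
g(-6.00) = -3008.58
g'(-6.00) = 1859.99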